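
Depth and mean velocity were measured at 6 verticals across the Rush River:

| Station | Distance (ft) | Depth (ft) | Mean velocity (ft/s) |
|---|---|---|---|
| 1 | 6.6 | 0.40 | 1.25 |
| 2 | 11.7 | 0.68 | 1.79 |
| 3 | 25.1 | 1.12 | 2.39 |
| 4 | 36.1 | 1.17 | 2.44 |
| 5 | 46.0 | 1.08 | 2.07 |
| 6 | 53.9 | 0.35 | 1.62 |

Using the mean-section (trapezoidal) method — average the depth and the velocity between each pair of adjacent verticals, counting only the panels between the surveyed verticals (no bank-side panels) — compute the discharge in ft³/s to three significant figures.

Panel 1-2: Δb = 5.1 ft, d̄ = (0.40+0.68)/2 = 0.54, v̄ = (1.25+1.79)/2 = 1.52 → q = 5.1×0.54×1.52 = 4.186 ft³/s
Panel 2-3: Δb = 13.4 ft, d̄ = (0.68+1.12)/2 = 0.9, v̄ = (1.79+2.39)/2 = 2.09 → q = 13.4×0.9×2.09 = 25.21 ft³/s
Panel 3-4: Δb = 11 ft, d̄ = (1.12+1.17)/2 = 1.145, v̄ = (2.39+2.44)/2 = 2.415 → q = 11×1.145×2.415 = 30.42 ft³/s
Panel 4-5: Δb = 9.9 ft, d̄ = (1.17+1.08)/2 = 1.125, v̄ = (2.44+2.07)/2 = 2.255 → q = 9.9×1.125×2.255 = 25.12 ft³/s
Panel 5-6: Δb = 7.9 ft, d̄ = (1.08+0.35)/2 = 0.715, v̄ = (2.07+1.62)/2 = 1.845 → q = 7.9×0.715×1.845 = 10.42 ft³/s
Q = Σ q = 95.34 ft³/s

95.3 ft³/s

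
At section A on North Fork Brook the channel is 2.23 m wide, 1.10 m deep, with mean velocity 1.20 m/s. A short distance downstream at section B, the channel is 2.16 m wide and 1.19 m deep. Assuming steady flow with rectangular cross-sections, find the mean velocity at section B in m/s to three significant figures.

1.15 m/s

Q = A₁V₁ = (2.23×1.10) × 1.20 = 2.944 m³/s
A₂ = 2.16 × 1.19 = 2.570 m²
V₂ = Q/A₂ = 2.944/2.570 = 1.145 m/s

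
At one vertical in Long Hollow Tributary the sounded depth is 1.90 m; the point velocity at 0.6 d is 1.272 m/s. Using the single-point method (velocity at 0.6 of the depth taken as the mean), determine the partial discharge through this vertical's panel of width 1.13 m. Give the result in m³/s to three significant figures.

v̄ = v₀.₆ = 1.272 m/s
q = v̄ × d × w = 1.272 × 1.90 × 1.13 = 2.731 m³/s

2.73 m³/s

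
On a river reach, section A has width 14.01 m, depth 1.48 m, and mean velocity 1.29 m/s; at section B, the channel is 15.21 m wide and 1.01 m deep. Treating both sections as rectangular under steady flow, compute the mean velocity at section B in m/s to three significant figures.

Q = A₁V₁ = (14.01×1.48) × 1.29 = 26.75 m³/s
A₂ = 15.21 × 1.01 = 15.36 m²
V₂ = Q/A₂ = 26.75/15.36 = 1.741 m/s

1.74 m/s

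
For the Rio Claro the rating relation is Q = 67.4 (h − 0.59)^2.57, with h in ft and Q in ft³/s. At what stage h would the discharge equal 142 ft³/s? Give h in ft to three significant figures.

h − h₀ = (Q/C)^(1/b) = (142/67.4)^(1/2.57) = 1.336 ft
h = 0.59 + 1.336 = 1.926 ft

1.93 ft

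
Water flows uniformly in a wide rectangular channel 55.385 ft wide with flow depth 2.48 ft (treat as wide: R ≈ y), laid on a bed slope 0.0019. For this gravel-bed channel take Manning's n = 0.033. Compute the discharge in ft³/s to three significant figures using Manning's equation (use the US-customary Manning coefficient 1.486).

494 ft³/s

A = b·y = 55.385 × 2.48 = 137.4 ft²
Wide channel: R ≈ y = 2.48 ft
Q = (1.486/n)·A·R^(2/3)·S^(1/2) = (1.486/0.033) × 137.4 × 2.480^(2/3) × 0.0019^(1/2) = 494.0 ft³/s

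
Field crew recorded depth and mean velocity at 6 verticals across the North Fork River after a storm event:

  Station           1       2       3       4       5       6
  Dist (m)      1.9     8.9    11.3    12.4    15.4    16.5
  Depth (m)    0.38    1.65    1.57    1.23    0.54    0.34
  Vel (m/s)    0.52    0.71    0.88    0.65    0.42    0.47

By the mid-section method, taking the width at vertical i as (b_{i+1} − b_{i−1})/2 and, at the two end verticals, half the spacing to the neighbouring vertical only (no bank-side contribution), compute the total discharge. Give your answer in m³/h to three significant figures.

38900 m³/h

w_1 = (8.9 − 1.9)/2 = 3.5 m; q_1 = 0.52 × 0.38 × 3.5 = 0.6916 m³/s
w_2 = (11.3 − 1.9)/2 = 4.7 m; q_2 = 0.71 × 1.65 × 4.7 = 5.506 m³/s
w_3 = (12.4 − 8.9)/2 = 1.75 m; q_3 = 0.88 × 1.57 × 1.75 = 2.418 m³/s
w_4 = (15.4 − 11.3)/2 = 2.05 m; q_4 = 0.65 × 1.23 × 2.05 = 1.639 m³/s
w_5 = (16.5 − 12.4)/2 = 2.05 m; q_5 = 0.42 × 0.54 × 2.05 = 0.4649 m³/s
w_6 = (16.5 − 15.4)/2 = 0.55 m; q_6 = 0.47 × 0.34 × 0.55 = 0.08789 m³/s
Q = Σ qᵢ = 10.81 m³/s
= 10.81 × 3600 = 38910 m³/h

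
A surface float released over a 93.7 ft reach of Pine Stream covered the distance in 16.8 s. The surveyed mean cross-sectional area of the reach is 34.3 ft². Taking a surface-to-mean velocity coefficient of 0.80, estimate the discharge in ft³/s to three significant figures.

153 ft³/s

v_surface = L / t̄ = 93.7 / 16.8 = 5.577 ft/s
v_mean = 0.80 × 5.577 = 4.462 ft/s
Q = A × v_mean = 34.3 × 4.462 = 153.0 ft³/s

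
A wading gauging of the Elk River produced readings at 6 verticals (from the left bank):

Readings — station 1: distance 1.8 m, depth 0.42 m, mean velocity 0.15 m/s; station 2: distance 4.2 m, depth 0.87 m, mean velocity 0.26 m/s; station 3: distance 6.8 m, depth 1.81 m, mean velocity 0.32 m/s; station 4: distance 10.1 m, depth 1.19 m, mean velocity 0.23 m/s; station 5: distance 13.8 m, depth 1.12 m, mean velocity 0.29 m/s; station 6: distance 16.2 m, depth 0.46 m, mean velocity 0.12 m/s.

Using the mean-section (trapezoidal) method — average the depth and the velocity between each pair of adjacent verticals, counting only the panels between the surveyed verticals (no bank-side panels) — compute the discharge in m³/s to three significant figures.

Panel 1-2: Δb = 2.4 m, d̄ = (0.42+0.87)/2 = 0.645, v̄ = (0.15+0.26)/2 = 0.205 → q = 2.4×0.645×0.205 = 0.3173 m³/s
Panel 2-3: Δb = 2.6 m, d̄ = (0.87+1.81)/2 = 1.34, v̄ = (0.26+0.32)/2 = 0.29 → q = 2.6×1.34×0.29 = 1.010 m³/s
Panel 3-4: Δb = 3.3 m, d̄ = (1.81+1.19)/2 = 1.5, v̄ = (0.32+0.23)/2 = 0.275 → q = 3.3×1.5×0.275 = 1.361 m³/s
Panel 4-5: Δb = 3.7 m, d̄ = (1.19+1.12)/2 = 1.155, v̄ = (0.23+0.29)/2 = 0.26 → q = 3.7×1.155×0.26 = 1.111 m³/s
Panel 5-6: Δb = 2.4 m, d̄ = (1.12+0.46)/2 = 0.79, v̄ = (0.29+0.12)/2 = 0.205 → q = 2.4×0.79×0.205 = 0.3887 m³/s
Q = Σ q = 4.189 m³/s

4.19 m³/s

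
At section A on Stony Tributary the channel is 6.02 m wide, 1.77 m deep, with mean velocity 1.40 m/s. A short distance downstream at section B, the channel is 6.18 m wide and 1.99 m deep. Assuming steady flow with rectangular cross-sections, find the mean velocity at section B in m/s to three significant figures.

1.21 m/s

Q = A₁V₁ = (6.02×1.77) × 1.40 = 14.92 m³/s
A₂ = 6.18 × 1.99 = 12.30 m²
V₂ = Q/A₂ = 14.92/12.30 = 1.213 m/s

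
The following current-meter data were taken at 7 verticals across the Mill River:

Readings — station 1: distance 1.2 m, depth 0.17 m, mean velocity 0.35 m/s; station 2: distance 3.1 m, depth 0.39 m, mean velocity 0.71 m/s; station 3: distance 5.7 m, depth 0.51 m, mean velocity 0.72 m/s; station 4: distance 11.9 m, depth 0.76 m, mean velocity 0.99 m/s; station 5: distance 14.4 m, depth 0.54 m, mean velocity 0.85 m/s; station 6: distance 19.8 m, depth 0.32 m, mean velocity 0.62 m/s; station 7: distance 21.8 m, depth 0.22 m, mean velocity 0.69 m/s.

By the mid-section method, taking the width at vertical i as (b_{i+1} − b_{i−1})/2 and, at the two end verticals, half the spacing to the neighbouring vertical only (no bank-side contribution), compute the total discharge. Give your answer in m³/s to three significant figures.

8.27 m³/s

w_1 = (3.1 − 1.2)/2 = 0.95 m; q_1 = 0.35 × 0.17 × 0.95 = 0.05653 m³/s
w_2 = (5.7 − 1.2)/2 = 2.25 m; q_2 = 0.71 × 0.39 × 2.25 = 0.6230 m³/s
w_3 = (11.9 − 3.1)/2 = 4.4 m; q_3 = 0.72 × 0.51 × 4.4 = 1.616 m³/s
w_4 = (14.4 − 5.7)/2 = 4.35 m; q_4 = 0.99 × 0.76 × 4.35 = 3.273 m³/s
w_5 = (19.8 − 11.9)/2 = 3.95 m; q_5 = 0.85 × 0.54 × 3.95 = 1.813 m³/s
w_6 = (21.8 − 14.4)/2 = 3.7 m; q_6 = 0.62 × 0.32 × 3.7 = 0.7341 m³/s
w_7 = (21.8 − 19.8)/2 = 1 m; q_7 = 0.69 × 0.22 × 1 = 0.1518 m³/s
Q = Σ qᵢ = 8.267 m³/s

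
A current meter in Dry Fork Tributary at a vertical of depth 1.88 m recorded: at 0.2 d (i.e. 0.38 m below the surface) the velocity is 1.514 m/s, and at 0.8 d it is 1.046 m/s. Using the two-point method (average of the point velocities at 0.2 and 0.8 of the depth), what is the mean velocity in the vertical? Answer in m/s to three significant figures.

1.28 m/s

v̄ = (1.514 + 1.046) / 2 = 1.280 m/s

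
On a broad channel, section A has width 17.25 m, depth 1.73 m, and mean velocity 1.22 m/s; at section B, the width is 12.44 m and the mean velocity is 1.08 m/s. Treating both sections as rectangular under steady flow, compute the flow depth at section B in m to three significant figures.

2.71 m

Q = A₁V₁ = (17.25×1.73) × 1.22 = 36.41 m³/s
d₂ = Q/(b₂ V₂) = 36.41/(12.44×1.08) = 2.710 m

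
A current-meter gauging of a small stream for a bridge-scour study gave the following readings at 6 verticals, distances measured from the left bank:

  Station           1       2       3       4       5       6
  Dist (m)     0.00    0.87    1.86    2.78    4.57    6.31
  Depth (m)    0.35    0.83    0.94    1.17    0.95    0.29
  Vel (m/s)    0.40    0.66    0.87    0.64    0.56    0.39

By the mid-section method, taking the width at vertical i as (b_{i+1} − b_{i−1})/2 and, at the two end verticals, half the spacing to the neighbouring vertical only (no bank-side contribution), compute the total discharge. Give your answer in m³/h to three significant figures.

12300 m³/h

w_1 = (0.87 − 0.00)/2 = 0.435 m; q_1 = 0.40 × 0.35 × 0.435 = 0.06090 m³/s
w_2 = (1.86 − 0.00)/2 = 0.93 m; q_2 = 0.66 × 0.83 × 0.93 = 0.5095 m³/s
w_3 = (2.78 − 0.87)/2 = 0.955 m; q_3 = 0.87 × 0.94 × 0.955 = 0.7810 m³/s
w_4 = (4.57 − 1.86)/2 = 1.355 m; q_4 = 0.64 × 1.17 × 1.355 = 1.015 m³/s
w_5 = (6.31 − 2.78)/2 = 1.765 m; q_5 = 0.56 × 0.95 × 1.765 = 0.9390 m³/s
w_6 = (6.31 − 4.57)/2 = 0.87 m; q_6 = 0.39 × 0.29 × 0.87 = 0.09840 m³/s
Q = Σ qᵢ = 3.403 m³/s
= 3.403 × 3600 = 12250 m³/h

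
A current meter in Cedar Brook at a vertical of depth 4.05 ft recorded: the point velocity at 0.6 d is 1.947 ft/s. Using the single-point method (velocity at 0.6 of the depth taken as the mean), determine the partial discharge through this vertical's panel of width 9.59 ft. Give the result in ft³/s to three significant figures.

75.6 ft³/s

v̄ = v₀.₆ = 1.947 ft/s
q = v̄ × d × w = 1.947 × 4.05 × 9.59 = 75.62 ft³/s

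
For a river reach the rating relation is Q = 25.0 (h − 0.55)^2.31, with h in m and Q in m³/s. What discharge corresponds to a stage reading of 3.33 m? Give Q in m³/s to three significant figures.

265 m³/s

Q = 25.0 × (3.33 − 0.55)^2.31 = 25.0 × 2.78^2.31 = 265.3 m³/s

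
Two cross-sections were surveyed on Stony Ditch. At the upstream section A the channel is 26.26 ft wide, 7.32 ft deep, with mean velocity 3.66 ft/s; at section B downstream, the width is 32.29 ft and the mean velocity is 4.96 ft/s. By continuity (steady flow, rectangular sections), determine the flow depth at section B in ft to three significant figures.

4.39 ft

Q = A₁V₁ = (26.26×7.32) × 3.66 = 703.5 ft³/s
d₂ = Q/(b₂ V₂) = 703.5/(32.29×4.96) = 4.393 ft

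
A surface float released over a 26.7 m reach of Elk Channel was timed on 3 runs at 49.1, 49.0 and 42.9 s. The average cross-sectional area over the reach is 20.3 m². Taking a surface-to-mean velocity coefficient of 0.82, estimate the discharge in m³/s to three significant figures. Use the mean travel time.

t̄ = (49.1 + 49.0 + 42.9) / 3 = 47 s
v_surface = L / t̄ = 26.7 / 47 = 0.5681 m/s
v_mean = 0.82 × 0.5681 = 0.4658 m/s
Q = A × v_mean = 20.3 × 0.4658 = 9.456 m³/s

9.46 m³/s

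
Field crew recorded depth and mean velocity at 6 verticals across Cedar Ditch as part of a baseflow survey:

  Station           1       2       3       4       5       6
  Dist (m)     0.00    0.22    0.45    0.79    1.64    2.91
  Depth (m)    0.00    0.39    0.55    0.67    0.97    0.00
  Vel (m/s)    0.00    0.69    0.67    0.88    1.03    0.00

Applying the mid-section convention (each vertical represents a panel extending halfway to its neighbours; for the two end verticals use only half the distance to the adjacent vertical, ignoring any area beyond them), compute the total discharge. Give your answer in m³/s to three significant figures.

w_2 = (0.45 − 0.00)/2 = 0.225 m; q_2 = 0.69 × 0.39 × 0.225 = 0.06055 m³/s
w_3 = (0.79 − 0.22)/2 = 0.285 m; q_3 = 0.67 × 0.55 × 0.285 = 0.1050 m³/s
w_4 = (1.64 − 0.45)/2 = 0.595 m; q_4 = 0.88 × 0.67 × 0.595 = 0.3508 m³/s
w_5 = (2.91 − 0.79)/2 = 1.06 m; q_5 = 1.03 × 0.97 × 1.06 = 1.059 m³/s
Stations 1, 6 contribute zero (depth or velocity is 0).
Q = Σ qᵢ = 1.575 m³/s

1.58 m³/s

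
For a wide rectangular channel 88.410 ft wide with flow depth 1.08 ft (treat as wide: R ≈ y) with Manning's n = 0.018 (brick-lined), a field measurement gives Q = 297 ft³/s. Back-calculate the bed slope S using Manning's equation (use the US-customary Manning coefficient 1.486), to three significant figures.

A = b·y = 88.410 × 1.08 = 95.48 ft²
Wide channel: R ≈ y = 1.08 ft
S = (Q·n / (1.486·A·R^(2/3)))² = (297×0.018 / (1.486×95.48×1.053))² = 0.001281

0.00128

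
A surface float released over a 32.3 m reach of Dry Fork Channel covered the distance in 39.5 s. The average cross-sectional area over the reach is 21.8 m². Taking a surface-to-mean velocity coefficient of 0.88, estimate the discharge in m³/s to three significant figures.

v_surface = L / t̄ = 32.3 / 39.5 = 0.8177 m/s
v_mean = 0.88 × 0.8177 = 0.7196 m/s
Q = A × v_mean = 21.8 × 0.7196 = 15.69 m³/s

15.7 m³/s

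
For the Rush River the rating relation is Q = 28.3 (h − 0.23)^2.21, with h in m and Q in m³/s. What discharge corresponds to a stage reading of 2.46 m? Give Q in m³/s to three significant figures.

Q = 28.3 × (2.46 − 0.23)^2.21 = 28.3 × 2.23^2.21 = 166.5 m³/s

167 m³/s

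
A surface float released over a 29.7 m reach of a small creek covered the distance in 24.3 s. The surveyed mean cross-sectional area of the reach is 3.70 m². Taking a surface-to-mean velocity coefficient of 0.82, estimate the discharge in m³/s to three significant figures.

3.71 m³/s

v_surface = L / t̄ = 29.7 / 24.3 = 1.222 m/s
v_mean = 0.82 × 1.222 = 1.002 m/s
Q = A × v_mean = 3.70 × 1.002 = 3.708 m³/s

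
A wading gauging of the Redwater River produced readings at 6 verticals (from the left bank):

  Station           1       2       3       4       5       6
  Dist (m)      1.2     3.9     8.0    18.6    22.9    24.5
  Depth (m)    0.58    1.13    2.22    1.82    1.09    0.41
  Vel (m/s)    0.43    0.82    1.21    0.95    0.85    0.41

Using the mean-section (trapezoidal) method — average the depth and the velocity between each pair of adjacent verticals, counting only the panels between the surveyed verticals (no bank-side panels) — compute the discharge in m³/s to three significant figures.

37.9 m³/s

Panel 1-2: Δb = 2.7 m, d̄ = (0.58+1.13)/2 = 0.855, v̄ = (0.43+0.82)/2 = 0.625 → q = 2.7×0.855×0.625 = 1.443 m³/s
Panel 2-3: Δb = 4.1 m, d̄ = (1.13+2.22)/2 = 1.675, v̄ = (0.82+1.21)/2 = 1.015 → q = 4.1×1.675×1.015 = 6.971 m³/s
Panel 3-4: Δb = 10.6 m, d̄ = (2.22+1.82)/2 = 2.02, v̄ = (1.21+0.95)/2 = 1.08 → q = 10.6×2.02×1.08 = 23.12 m³/s
Panel 4-5: Δb = 4.3 m, d̄ = (1.82+1.09)/2 = 1.455, v̄ = (0.95+0.85)/2 = 0.9 → q = 4.3×1.455×0.9 = 5.631 m³/s
Panel 5-6: Δb = 1.6 m, d̄ = (1.09+0.41)/2 = 0.75, v̄ = (0.85+0.41)/2 = 0.63 → q = 1.6×0.75×0.63 = 0.7560 m³/s
Q = Σ q = 37.93 m³/s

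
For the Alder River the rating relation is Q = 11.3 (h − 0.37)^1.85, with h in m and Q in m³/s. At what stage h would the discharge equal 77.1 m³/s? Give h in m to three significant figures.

3.19 m

h − h₀ = (Q/C)^(1/b) = (77.1/11.3)^(1/1.85) = 2.824 m
h = 0.37 + 2.824 = 3.194 m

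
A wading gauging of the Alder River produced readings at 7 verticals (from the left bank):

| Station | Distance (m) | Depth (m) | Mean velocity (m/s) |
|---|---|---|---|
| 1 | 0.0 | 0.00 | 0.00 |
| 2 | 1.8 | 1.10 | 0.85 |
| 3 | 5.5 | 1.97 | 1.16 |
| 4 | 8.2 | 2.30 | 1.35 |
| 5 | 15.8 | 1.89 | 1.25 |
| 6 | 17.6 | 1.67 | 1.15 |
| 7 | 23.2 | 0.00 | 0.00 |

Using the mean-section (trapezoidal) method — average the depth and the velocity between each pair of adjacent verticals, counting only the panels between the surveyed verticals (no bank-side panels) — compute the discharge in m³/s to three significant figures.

40.6 m³/s

Panel 1-2: Δb = 1.8 m, d̄ = (0.00+1.10)/2 = 0.55, v̄ = (0.00+0.85)/2 = 0.425 → q = 1.8×0.55×0.425 = 0.4208 m³/s
Panel 2-3: Δb = 3.7 m, d̄ = (1.10+1.97)/2 = 1.535, v̄ = (0.85+1.16)/2 = 1.005 → q = 3.7×1.535×1.005 = 5.708 m³/s
Panel 3-4: Δb = 2.7 m, d̄ = (1.97+2.30)/2 = 2.135, v̄ = (1.16+1.35)/2 = 1.255 → q = 2.7×2.135×1.255 = 7.234 m³/s
Panel 4-5: Δb = 7.6 m, d̄ = (2.30+1.89)/2 = 2.095, v̄ = (1.35+1.25)/2 = 1.3 → q = 7.6×2.095×1.3 = 20.70 m³/s
Panel 5-6: Δb = 1.8 m, d̄ = (1.89+1.67)/2 = 1.78, v̄ = (1.25+1.15)/2 = 1.2 → q = 1.8×1.78×1.2 = 3.845 m³/s
Panel 6-7: Δb = 5.6 m, d̄ = (1.67+0.00)/2 = 0.835, v̄ = (1.15+0.00)/2 = 0.575 → q = 5.6×0.835×0.575 = 2.689 m³/s
Q = Σ q = 40.60 m³/s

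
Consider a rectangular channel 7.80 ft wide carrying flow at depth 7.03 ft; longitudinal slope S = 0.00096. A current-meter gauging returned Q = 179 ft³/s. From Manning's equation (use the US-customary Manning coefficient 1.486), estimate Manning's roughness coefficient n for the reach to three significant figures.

0.0260

A = b·y = 7.80 × 7.03 = 54.83 ft²
P = b + 2y = 7.80 + 2×7.03 = 21.86 ft
R = A/P = 54.83/21.86 = 2.508 ft
n = (1.486/Q)·A·R^(2/3)·S^(1/2) = (1.486/179) × 54.83 × 1.846 × 0.03098 = 0.02604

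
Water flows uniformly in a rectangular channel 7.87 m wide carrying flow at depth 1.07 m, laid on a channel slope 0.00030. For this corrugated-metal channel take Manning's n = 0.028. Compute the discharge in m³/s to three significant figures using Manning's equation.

A = b·y = 7.87 × 1.07 = 8.421 m²
P = b + 2y = 7.87 + 2×1.07 = 10.01 m
R = A/P = 8.421/10.01 = 0.8412 m
Q = (1/n)·A·R^(2/3)·S^(1/2) = (1/0.028) × 8.421 × 0.8412^(2/3) × 0.00030^(1/2) = 4.642 m³/s

4.64 m³/s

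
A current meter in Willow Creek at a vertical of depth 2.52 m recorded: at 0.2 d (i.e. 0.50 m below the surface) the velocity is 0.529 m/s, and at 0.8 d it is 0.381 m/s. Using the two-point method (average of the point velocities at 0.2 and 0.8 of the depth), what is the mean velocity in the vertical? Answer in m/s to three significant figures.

0.455 m/s

v̄ = (0.529 + 0.381) / 2 = 0.4550 m/s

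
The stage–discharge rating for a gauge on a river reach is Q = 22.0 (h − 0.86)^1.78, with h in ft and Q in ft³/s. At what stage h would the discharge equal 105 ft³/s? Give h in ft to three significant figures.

3.27 ft

h − h₀ = (Q/C)^(1/b) = (105/22.0)^(1/1.78) = 2.406 ft
h = 0.86 + 2.406 = 3.266 ft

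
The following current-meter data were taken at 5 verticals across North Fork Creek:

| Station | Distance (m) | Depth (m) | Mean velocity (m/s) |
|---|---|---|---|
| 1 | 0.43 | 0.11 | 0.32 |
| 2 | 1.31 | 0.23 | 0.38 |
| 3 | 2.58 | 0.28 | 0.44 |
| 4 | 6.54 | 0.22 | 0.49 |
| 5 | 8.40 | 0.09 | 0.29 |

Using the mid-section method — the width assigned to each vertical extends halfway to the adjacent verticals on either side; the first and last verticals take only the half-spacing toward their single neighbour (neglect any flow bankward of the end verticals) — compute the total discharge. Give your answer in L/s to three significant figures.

770 L/s

w_1 = (1.31 − 0.43)/2 = 0.44 m; q_1 = 0.32 × 0.11 × 0.44 = 0.01549 m³/s
w_2 = (2.58 − 0.43)/2 = 1.075 m; q_2 = 0.38 × 0.23 × 1.075 = 0.09396 m³/s
w_3 = (6.54 − 1.31)/2 = 2.615 m; q_3 = 0.44 × 0.28 × 2.615 = 0.3222 m³/s
w_4 = (8.40 − 2.58)/2 = 2.91 m; q_4 = 0.49 × 0.22 × 2.91 = 0.3137 m³/s
w_5 = (8.40 − 6.54)/2 = 0.93 m; q_5 = 0.29 × 0.09 × 0.93 = 0.02427 m³/s
Q = Σ qᵢ = 0.7696 m³/s
= 0.7696 × 1000 = 769.6 L/s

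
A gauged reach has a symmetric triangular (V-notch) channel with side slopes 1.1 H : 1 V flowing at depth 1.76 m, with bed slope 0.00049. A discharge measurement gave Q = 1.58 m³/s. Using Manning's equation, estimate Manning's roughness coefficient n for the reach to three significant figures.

0.0359

A = z·y² = 1.1×1.76² = 3.407 m²
P = 2y√(1+z²) = 2×1.76×√(1+1.1²) = 5.233 m
R = A/P = 3.407/5.233 = 0.6511 m
n = (1/Q)·A·R^(2/3)·S^(1/2) = (1/1.58) × 3.407 × 0.7513 × 0.02214 = 0.03586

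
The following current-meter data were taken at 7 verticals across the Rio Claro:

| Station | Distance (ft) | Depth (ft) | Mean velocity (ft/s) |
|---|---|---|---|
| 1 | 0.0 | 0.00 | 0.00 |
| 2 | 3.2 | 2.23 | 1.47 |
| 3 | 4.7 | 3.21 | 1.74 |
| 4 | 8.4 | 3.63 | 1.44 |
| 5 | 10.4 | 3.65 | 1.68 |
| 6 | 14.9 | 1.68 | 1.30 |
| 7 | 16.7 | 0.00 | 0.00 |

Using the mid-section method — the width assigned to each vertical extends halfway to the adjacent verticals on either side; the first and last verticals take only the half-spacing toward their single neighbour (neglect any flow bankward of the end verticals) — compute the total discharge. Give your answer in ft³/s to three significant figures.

w_2 = (4.7 − 0.0)/2 = 2.35 ft; q_2 = 1.47 × 2.23 × 2.35 = 7.704 ft³/s
w_3 = (8.4 − 3.2)/2 = 2.6 ft; q_3 = 1.74 × 3.21 × 2.6 = 14.52 ft³/s
w_4 = (10.4 − 4.7)/2 = 2.85 ft; q_4 = 1.44 × 3.63 × 2.85 = 14.90 ft³/s
w_5 = (14.9 − 8.4)/2 = 3.25 ft; q_5 = 1.68 × 3.65 × 3.25 = 19.93 ft³/s
w_6 = (16.7 − 10.4)/2 = 3.15 ft; q_6 = 1.30 × 1.68 × 3.15 = 6.880 ft³/s
Stations 1, 7 contribute zero (depth or velocity is 0).
Q = Σ qᵢ = 63.93 ft³/s

63.9 ft³/s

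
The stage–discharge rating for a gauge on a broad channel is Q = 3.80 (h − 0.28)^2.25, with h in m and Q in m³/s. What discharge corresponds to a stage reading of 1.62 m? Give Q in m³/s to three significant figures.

Q = 3.80 × (1.62 − 0.28)^2.25 = 3.80 × 1.34^2.25 = 7.341 m³/s

7.34 m³/s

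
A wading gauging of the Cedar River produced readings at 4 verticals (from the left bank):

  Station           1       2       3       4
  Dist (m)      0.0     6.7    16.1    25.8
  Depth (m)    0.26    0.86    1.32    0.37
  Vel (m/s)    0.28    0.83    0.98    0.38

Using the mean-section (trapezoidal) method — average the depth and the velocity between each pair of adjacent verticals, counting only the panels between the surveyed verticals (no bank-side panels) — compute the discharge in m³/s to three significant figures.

16.9 m³/s

Panel 1-2: Δb = 6.7 m, d̄ = (0.26+0.86)/2 = 0.56, v̄ = (0.28+0.83)/2 = 0.555 → q = 6.7×0.56×0.555 = 2.082 m³/s
Panel 2-3: Δb = 9.4 m, d̄ = (0.86+1.32)/2 = 1.09, v̄ = (0.83+0.98)/2 = 0.905 → q = 9.4×1.09×0.905 = 9.273 m³/s
Panel 3-4: Δb = 9.7 m, d̄ = (1.32+0.37)/2 = 0.845, v̄ = (0.98+0.38)/2 = 0.68 → q = 9.7×0.845×0.68 = 5.574 m³/s
Q = Σ q = 16.93 m³/s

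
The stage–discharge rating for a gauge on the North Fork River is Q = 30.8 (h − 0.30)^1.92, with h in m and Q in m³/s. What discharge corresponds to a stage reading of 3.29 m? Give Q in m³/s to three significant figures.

252 m³/s

Q = 30.8 × (3.29 − 0.30)^1.92 = 30.8 × 2.99^1.92 = 252.3 m³/s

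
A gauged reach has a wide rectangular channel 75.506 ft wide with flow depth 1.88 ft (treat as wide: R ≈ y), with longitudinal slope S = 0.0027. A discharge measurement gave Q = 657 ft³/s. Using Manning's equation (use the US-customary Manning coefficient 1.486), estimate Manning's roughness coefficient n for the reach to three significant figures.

A = b·y = 75.506 × 1.88 = 142.0 ft²
Wide channel: R ≈ y = 1.88 ft
n = (1.486/Q)·A·R^(2/3)·S^(1/2) = (1.486/657) × 142.0 × 1.523 × 0.05196 = 0.02541

0.0254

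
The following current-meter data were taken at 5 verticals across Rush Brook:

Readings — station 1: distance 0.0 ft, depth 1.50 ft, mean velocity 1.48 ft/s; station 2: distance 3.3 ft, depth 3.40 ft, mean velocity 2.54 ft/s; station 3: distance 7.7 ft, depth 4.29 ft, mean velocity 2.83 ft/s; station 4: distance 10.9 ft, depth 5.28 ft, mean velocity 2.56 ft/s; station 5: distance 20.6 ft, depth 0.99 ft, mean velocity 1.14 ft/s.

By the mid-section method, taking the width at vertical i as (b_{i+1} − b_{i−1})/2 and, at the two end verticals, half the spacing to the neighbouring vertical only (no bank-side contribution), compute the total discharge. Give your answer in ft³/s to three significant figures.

176 ft³/s

w_1 = (3.3 − 0.0)/2 = 1.65 ft; q_1 = 1.48 × 1.50 × 1.65 = 3.663 ft³/s
w_2 = (7.7 − 0.0)/2 = 3.85 ft; q_2 = 2.54 × 3.40 × 3.85 = 33.25 ft³/s
w_3 = (10.9 − 3.3)/2 = 3.8 ft; q_3 = 2.83 × 4.29 × 3.8 = 46.13 ft³/s
w_4 = (20.6 − 7.7)/2 = 6.45 ft; q_4 = 2.56 × 5.28 × 6.45 = 87.18 ft³/s
w_5 = (20.6 − 10.9)/2 = 4.85 ft; q_5 = 1.14 × 0.99 × 4.85 = 5.474 ft³/s
Q = Σ qᵢ = 175.7 ft³/s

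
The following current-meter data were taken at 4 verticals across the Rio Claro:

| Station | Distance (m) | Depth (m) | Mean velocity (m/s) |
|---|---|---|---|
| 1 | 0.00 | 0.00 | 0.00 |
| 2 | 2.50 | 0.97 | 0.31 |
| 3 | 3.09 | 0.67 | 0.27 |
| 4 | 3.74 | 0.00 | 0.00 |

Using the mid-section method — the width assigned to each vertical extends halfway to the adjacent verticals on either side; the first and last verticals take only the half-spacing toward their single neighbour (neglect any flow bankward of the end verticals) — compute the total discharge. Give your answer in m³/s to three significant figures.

w_2 = (3.09 − 0.00)/2 = 1.545 m; q_2 = 0.31 × 0.97 × 1.545 = 0.4646 m³/s
w_3 = (3.74 − 2.50)/2 = 0.62 m; q_3 = 0.27 × 0.67 × 0.62 = 0.1122 m³/s
Stations 1, 4 contribute zero (depth or velocity is 0).
Q = Σ qᵢ = 0.5767 m³/s

0.577 m³/s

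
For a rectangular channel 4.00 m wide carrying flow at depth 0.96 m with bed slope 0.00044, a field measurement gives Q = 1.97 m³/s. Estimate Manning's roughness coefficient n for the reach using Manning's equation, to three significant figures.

0.0306

A = b·y = 4.00 × 0.96 = 3.840 m²
P = b + 2y = 4.00 + 2×0.96 = 5.920 m
R = A/P = 3.840/5.920 = 0.6486 m
n = (1/Q)·A·R^(2/3)·S^(1/2) = (1/1.97) × 3.840 × 0.7493 × 0.02098 = 0.03064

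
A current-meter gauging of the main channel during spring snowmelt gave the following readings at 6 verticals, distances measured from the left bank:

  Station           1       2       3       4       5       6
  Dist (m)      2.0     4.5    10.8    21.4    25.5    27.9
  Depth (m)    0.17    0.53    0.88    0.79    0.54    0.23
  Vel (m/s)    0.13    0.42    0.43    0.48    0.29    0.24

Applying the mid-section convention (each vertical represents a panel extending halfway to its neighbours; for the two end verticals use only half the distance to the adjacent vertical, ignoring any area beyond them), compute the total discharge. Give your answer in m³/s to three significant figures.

w_1 = (4.5 − 2.0)/2 = 1.25 m; q_1 = 0.13 × 0.17 × 1.25 = 0.02763 m³/s
w_2 = (10.8 − 2.0)/2 = 4.4 m; q_2 = 0.42 × 0.53 × 4.4 = 0.9794 m³/s
w_3 = (21.4 − 4.5)/2 = 8.45 m; q_3 = 0.43 × 0.88 × 8.45 = 3.197 m³/s
w_4 = (25.5 − 10.8)/2 = 7.35 m; q_4 = 0.48 × 0.79 × 7.35 = 2.787 m³/s
w_5 = (27.9 − 21.4)/2 = 3.25 m; q_5 = 0.29 × 0.54 × 3.25 = 0.5090 m³/s
w_6 = (27.9 − 25.5)/2 = 1.2 m; q_6 = 0.24 × 0.23 × 1.2 = 0.06624 m³/s
Q = Σ qᵢ = 7.567 m³/s

7.57 m³/s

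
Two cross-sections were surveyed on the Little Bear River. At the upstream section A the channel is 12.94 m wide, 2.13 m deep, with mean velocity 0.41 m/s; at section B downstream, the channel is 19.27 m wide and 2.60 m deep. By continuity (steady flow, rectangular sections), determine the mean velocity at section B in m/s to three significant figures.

0.226 m/s

Q = A₁V₁ = (12.94×2.13) × 0.41 = 11.30 m³/s
A₂ = 19.27 × 2.60 = 50.10 m²
V₂ = Q/A₂ = 11.30/50.10 = 0.2255 m/s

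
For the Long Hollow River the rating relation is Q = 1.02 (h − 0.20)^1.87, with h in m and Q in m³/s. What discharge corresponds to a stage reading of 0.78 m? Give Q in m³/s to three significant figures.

Q = 1.02 × (0.78 − 0.20)^1.87 = 1.02 × 0.58^1.87 = 0.3683 m³/s

0.368 m³/s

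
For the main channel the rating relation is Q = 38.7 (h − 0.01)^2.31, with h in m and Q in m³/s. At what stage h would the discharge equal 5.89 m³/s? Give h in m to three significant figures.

0.453 m

h − h₀ = (Q/C)^(1/b) = (5.89/38.7)^(1/2.31) = 0.4427 m
h = 0.01 + 0.4427 = 0.4527 m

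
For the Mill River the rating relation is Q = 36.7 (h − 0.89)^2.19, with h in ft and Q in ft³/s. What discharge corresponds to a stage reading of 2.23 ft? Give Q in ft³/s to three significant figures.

Q = 36.7 × (2.23 − 0.89)^2.19 = 36.7 × 1.34^2.19 = 69.67 ft³/s

69.7 ft³/s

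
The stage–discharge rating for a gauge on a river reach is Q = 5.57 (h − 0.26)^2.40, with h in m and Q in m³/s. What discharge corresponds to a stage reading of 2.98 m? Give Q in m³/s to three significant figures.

Q = 5.57 × (2.98 − 0.26)^2.40 = 5.57 × 2.72^2.40 = 61.49 m³/s

61.5 m³/s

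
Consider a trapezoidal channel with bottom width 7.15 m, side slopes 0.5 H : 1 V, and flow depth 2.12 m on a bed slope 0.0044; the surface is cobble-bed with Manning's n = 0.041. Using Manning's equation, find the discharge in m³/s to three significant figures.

36.3 m³/s

A = (b + z·y)·y = (7.15 + 0.5×2.12)×2.12 = 17.41 m²
P = b + 2y√(1+z²) = 7.15 + 2×2.12×√(1+0.5²) = 11.89 m
R = A/P = 17.41/11.89 = 1.464 m
Q = (1/n)·A·R^(2/3)·S^(1/2) = (1/0.041) × 17.41 × 1.464^(2/3) × 0.0044^(1/2) = 36.30 m³/s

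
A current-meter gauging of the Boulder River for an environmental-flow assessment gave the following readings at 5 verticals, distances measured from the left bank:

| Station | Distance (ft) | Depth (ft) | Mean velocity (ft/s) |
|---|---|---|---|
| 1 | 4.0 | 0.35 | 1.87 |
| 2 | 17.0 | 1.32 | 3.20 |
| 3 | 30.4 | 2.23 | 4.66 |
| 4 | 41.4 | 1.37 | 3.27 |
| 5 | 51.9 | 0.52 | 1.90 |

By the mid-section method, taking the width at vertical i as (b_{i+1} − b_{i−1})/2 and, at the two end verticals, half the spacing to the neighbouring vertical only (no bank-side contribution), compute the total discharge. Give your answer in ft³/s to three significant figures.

w_1 = (17.0 − 4.0)/2 = 6.5 ft; q_1 = 1.87 × 0.35 × 6.5 = 4.254 ft³/s
w_2 = (30.4 − 4.0)/2 = 13.2 ft; q_2 = 3.20 × 1.32 × 13.2 = 55.76 ft³/s
w_3 = (41.4 − 17.0)/2 = 12.2 ft; q_3 = 4.66 × 2.23 × 12.2 = 126.8 ft³/s
w_4 = (51.9 − 30.4)/2 = 10.75 ft; q_4 = 3.27 × 1.37 × 10.75 = 48.16 ft³/s
w_5 = (51.9 − 41.4)/2 = 5.25 ft; q_5 = 1.90 × 0.52 × 5.25 = 5.187 ft³/s
Q = Σ qᵢ = 240.1 ft³/s

240 ft³/s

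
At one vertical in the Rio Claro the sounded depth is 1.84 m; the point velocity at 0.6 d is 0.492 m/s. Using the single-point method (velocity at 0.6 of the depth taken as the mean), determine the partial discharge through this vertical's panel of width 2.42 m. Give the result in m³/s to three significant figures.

2.19 m³/s

v̄ = v₀.₆ = 0.492 m/s
q = v̄ × d × w = 0.4920 × 1.84 × 2.42 = 2.191 m³/s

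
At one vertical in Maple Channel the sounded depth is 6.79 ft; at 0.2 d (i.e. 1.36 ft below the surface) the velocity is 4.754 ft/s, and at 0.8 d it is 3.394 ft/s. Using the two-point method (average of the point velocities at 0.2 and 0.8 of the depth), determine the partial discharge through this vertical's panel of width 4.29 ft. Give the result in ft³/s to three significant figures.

119 ft³/s

v̄ = (4.754 + 3.394) / 2 = 4.074 ft/s
q = v̄ × d × w = 4.074 × 6.79 × 4.29 = 118.7 ft³/s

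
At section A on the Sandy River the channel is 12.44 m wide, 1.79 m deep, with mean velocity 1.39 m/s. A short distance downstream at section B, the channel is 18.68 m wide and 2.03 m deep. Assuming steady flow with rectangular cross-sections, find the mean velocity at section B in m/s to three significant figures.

Q = A₁V₁ = (12.44×1.79) × 1.39 = 30.95 m³/s
A₂ = 18.68 × 2.03 = 37.92 m²
V₂ = Q/A₂ = 30.95/37.92 = 0.8162 m/s

0.816 m/s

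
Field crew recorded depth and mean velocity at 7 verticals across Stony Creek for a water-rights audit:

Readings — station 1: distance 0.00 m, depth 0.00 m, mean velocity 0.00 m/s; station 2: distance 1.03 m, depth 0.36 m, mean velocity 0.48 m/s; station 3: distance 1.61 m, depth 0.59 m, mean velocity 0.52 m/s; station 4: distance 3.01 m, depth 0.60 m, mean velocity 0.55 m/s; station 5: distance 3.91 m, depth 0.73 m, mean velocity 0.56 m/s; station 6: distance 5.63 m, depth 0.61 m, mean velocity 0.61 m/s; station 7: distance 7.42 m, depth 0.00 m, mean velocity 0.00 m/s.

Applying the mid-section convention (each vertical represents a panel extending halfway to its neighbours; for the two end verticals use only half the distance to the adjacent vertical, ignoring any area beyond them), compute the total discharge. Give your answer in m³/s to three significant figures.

w_2 = (1.61 − 0.00)/2 = 0.805 m; q_2 = 0.48 × 0.36 × 0.805 = 0.1391 m³/s
w_3 = (3.01 − 1.03)/2 = 0.99 m; q_3 = 0.52 × 0.59 × 0.99 = 0.3037 m³/s
w_4 = (3.91 − 1.61)/2 = 1.15 m; q_4 = 0.55 × 0.60 × 1.15 = 0.3795 m³/s
w_5 = (5.63 − 3.01)/2 = 1.31 m; q_5 = 0.56 × 0.73 × 1.31 = 0.5355 m³/s
w_6 = (7.42 − 3.91)/2 = 1.755 m; q_6 = 0.61 × 0.61 × 1.755 = 0.6530 m³/s
Stations 1, 7 contribute zero (depth or velocity is 0).
Q = Σ qᵢ = 2.011 m³/s

2.01 m³/s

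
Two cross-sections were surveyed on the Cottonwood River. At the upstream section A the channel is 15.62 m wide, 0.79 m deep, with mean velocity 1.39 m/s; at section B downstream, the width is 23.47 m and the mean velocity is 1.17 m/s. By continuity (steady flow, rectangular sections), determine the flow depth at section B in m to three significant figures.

Q = A₁V₁ = (15.62×0.79) × 1.39 = 17.15 m³/s
d₂ = Q/(b₂ V₂) = 17.15/(23.47×1.17) = 0.6246 m

0.625 m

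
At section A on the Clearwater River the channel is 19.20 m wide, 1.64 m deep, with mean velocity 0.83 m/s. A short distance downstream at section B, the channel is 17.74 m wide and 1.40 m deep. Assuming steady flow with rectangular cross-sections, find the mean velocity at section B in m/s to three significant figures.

Q = A₁V₁ = (19.20×1.64) × 0.83 = 26.14 m³/s
A₂ = 17.74 × 1.40 = 24.84 m²
V₂ = Q/A₂ = 26.14/24.84 = 1.052 m/s

1.05 m/s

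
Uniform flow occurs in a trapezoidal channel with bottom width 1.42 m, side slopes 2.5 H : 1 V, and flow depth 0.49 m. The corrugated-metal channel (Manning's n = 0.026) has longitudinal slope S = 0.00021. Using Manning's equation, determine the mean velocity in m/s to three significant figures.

A = (b + z·y)·y = (1.42 + 2.5×0.49)×0.49 = 1.296 m²
P = b + 2y√(1+z²) = 1.42 + 2×0.49×√(1+2.5²) = 4.059 m
R = A/P = 1.296/4.059 = 0.3193 m
Q = (1/n)·A·R^(2/3)·S^(1/2) = (1/0.026) × 1.296 × 0.3193^(2/3) × 0.00021^(1/2) = 0.3375 m³/s
V = Q/A = 0.3375/1.296 = 0.2604 m/s

0.260 m/s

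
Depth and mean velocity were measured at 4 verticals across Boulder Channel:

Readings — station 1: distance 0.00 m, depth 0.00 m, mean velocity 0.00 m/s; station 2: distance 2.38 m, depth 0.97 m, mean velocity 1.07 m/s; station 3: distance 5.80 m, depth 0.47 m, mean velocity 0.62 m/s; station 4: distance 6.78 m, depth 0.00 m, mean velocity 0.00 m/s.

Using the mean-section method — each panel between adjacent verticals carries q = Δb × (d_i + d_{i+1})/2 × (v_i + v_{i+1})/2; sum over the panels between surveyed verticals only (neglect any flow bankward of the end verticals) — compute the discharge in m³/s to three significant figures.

2.77 m³/s

Panel 1-2: Δb = 2.38 m, d̄ = (0.00+0.97)/2 = 0.485, v̄ = (0.00+1.07)/2 = 0.535 → q = 2.38×0.485×0.535 = 0.6176 m³/s
Panel 2-3: Δb = 3.42 m, d̄ = (0.97+0.47)/2 = 0.72, v̄ = (1.07+0.62)/2 = 0.845 → q = 3.42×0.72×0.845 = 2.081 m³/s
Panel 3-4: Δb = 0.98 m, d̄ = (0.47+0.00)/2 = 0.235, v̄ = (0.62+0.00)/2 = 0.31 → q = 0.98×0.235×0.31 = 0.07139 m³/s
Q = Σ q = 2.770 m³/s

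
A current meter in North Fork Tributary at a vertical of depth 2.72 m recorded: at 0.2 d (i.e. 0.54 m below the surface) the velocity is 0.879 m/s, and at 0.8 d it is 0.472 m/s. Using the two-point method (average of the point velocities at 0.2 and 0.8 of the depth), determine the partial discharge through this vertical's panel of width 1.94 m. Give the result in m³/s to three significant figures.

v̄ = (0.879 + 0.472) / 2 = 0.6755 m/s
q = v̄ × d × w = 0.6755 × 2.72 × 1.94 = 3.564 m³/s

3.56 m³/s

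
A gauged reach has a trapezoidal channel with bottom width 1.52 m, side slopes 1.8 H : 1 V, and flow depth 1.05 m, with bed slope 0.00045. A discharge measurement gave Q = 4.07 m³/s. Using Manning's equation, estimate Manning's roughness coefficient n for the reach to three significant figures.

A = (b + z·y)·y = (1.52 + 1.8×1.05)×1.05 = 3.581 m²
P = b + 2y√(1+z²) = 1.52 + 2×1.05×√(1+1.8²) = 5.844 m
R = A/P = 3.581/5.844 = 0.6127 m
n = (1/Q)·A·R^(2/3)·S^(1/2) = (1/4.07) × 3.581 × 0.7214 × 0.02121 = 0.01346

0.0135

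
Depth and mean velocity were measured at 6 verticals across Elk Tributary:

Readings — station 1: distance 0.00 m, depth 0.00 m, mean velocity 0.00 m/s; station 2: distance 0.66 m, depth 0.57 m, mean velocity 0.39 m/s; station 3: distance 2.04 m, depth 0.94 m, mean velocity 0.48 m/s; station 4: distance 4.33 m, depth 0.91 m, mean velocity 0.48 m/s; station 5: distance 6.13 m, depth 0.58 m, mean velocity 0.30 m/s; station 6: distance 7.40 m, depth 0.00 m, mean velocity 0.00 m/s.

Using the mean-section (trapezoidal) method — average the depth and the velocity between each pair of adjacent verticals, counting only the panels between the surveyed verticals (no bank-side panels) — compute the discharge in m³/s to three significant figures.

Panel 1-2: Δb = 0.66 m, d̄ = (0.00+0.57)/2 = 0.285, v̄ = (0.00+0.39)/2 = 0.195 → q = 0.66×0.285×0.195 = 0.03668 m³/s
Panel 2-3: Δb = 1.38 m, d̄ = (0.57+0.94)/2 = 0.755, v̄ = (0.39+0.48)/2 = 0.435 → q = 1.38×0.755×0.435 = 0.4532 m³/s
Panel 3-4: Δb = 2.29 m, d̄ = (0.94+0.91)/2 = 0.925, v̄ = (0.48+0.48)/2 = 0.48 → q = 2.29×0.925×0.48 = 1.017 m³/s
Panel 4-5: Δb = 1.8 m, d̄ = (0.91+0.58)/2 = 0.745, v̄ = (0.48+0.30)/2 = 0.39 → q = 1.8×0.745×0.39 = 0.5230 m³/s
Panel 5-6: Δb = 1.27 m, d̄ = (0.58+0.00)/2 = 0.29, v̄ = (0.30+0.00)/2 = 0.15 → q = 1.27×0.29×0.15 = 0.05525 m³/s
Q = Σ q = 2.085 m³/s

2.08 m³/s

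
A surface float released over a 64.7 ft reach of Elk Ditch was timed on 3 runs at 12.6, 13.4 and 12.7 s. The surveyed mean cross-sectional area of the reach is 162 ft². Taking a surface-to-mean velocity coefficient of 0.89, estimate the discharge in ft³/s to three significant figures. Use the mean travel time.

723 ft³/s

t̄ = (12.6 + 13.4 + 12.7) / 3 = 12.9 s
v_surface = L / t̄ = 64.7 / 12.9 = 5.016 ft/s
v_mean = 0.89 × 5.016 = 4.464 ft/s
Q = A × v_mean = 162 × 4.464 = 723.1 ft³/s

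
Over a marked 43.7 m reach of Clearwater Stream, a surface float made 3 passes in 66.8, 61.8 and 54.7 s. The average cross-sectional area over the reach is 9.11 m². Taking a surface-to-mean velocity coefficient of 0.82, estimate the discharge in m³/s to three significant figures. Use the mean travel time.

t̄ = (66.8 + 61.8 + 54.7) / 3 = 61.1 s
v_surface = L / t̄ = 43.7 / 61.1 = 0.7152 m/s
v_mean = 0.82 × 0.7152 = 0.5865 m/s
Q = A × v_mean = 9.11 × 0.5865 = 5.343 m³/s

5.34 m³/s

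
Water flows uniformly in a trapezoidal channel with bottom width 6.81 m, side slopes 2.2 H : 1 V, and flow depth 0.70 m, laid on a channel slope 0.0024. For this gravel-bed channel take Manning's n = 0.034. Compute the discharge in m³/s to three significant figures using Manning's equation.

A = (b + z·y)·y = (6.81 + 2.2×0.70)×0.70 = 5.845 m²
P = b + 2y√(1+z²) = 6.81 + 2×0.70×√(1+2.2²) = 10.19 m
R = A/P = 5.845/10.19 = 0.5734 m
Q = (1/n)·A·R^(2/3)·S^(1/2) = (1/0.034) × 5.845 × 0.5734^(2/3) × 0.0024^(1/2) = 5.813 m³/s

5.81 m³/s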